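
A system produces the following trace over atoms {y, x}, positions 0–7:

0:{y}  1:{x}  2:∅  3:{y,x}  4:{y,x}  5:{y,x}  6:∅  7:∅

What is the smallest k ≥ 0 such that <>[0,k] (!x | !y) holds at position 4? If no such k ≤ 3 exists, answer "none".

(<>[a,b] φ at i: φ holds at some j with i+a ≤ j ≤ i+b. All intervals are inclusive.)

2

Scan j = 4,5,… for (!x | !y):
  j=4: fails
  j=5: fails
  j=6: holds
First hit at j=6, so smallest k = 6-4 = 2.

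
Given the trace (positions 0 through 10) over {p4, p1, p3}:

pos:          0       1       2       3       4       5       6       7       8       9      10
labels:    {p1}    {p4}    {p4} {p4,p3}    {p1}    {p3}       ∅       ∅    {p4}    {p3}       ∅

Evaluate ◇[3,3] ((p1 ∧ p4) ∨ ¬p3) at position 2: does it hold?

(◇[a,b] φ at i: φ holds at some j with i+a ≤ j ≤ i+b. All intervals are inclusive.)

No

Check ((p1 ∧ p4) ∨ ¬p3) at each j in [5,5]:
  j=5: false
No position in the window satisfies it → formula fails.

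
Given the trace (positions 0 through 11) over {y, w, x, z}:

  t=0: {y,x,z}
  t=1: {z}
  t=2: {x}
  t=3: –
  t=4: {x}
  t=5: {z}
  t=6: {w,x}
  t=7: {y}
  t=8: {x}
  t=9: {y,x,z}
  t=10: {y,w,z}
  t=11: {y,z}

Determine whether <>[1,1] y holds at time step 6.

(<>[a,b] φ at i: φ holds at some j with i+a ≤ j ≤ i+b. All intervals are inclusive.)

Check y at each j in [7,7]:
  j=7: true
Found at j=7 → formula holds.

Holds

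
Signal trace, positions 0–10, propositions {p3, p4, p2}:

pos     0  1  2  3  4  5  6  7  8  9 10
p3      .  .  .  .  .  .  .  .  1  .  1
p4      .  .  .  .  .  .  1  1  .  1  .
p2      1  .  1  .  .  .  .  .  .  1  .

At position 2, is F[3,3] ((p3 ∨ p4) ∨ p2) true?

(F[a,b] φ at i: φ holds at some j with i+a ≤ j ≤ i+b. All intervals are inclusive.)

Check ((p3 ∨ p4) ∨ p2) at each j in [5,5]:
  j=5: false
No position in the window satisfies it → formula fails.

False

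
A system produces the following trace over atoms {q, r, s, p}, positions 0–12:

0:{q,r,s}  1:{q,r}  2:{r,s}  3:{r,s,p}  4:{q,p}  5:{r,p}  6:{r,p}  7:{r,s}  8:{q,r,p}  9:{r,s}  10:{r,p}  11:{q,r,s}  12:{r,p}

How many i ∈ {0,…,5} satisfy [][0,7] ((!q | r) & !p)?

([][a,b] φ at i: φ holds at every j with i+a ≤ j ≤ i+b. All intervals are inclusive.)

0

Evaluate at each i in [0,5]:
  i=0: ✗ (fails at j=3)
  i=1: ✗ (fails at j=3)
  i=2: ✗ (fails at j=3)
  i=3: ✗ (fails at j=3)
  i=4: ✗ (fails at j=4)
  i=5: ✗ (fails at j=5)
Positions where it holds: {} → 0.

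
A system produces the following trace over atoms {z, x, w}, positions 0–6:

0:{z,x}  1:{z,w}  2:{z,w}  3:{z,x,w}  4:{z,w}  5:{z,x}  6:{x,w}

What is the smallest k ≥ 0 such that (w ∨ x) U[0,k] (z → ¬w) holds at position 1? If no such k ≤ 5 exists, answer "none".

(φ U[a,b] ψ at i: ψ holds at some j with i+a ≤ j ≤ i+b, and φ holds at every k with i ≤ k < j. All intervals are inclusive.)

4

Need earliest j ≥ 1 with (z → ¬w), and (w ∨ x) at every k in [1,j-1].
  j=1: rhs fails.
  j=2: rhs fails.
  j=3: rhs fails.
  j=4: rhs fails.
  j=5: rhs holds; lhs holds on [1,4]. k = 4.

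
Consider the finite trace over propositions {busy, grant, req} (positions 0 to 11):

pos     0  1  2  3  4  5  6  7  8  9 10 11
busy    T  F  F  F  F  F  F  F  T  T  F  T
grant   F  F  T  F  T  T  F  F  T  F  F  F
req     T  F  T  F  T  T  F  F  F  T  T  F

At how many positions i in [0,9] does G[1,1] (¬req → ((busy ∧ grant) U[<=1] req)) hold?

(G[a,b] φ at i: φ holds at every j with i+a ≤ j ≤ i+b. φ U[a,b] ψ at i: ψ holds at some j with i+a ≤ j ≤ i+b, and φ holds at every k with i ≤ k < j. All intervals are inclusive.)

6

Evaluate at each i in [0,9]:
  i=0: ✗ (fails at j=1)
  i=1: ✓ (all of [2,2])
  i=2: ✗ (fails at j=3)
  i=3: ✓ (all of [4,4])
  i=4: ✓ (all of [5,5])
  i=5: ✗ (fails at j=6)
  i=6: ✗ (fails at j=7)
  i=7: ✓ (all of [8,8])
  i=8: ✓ (all of [9,9])
  i=9: ✓ (all of [10,10])
Positions where it holds: {1, 3, 4, 7, 8, 9} → 6.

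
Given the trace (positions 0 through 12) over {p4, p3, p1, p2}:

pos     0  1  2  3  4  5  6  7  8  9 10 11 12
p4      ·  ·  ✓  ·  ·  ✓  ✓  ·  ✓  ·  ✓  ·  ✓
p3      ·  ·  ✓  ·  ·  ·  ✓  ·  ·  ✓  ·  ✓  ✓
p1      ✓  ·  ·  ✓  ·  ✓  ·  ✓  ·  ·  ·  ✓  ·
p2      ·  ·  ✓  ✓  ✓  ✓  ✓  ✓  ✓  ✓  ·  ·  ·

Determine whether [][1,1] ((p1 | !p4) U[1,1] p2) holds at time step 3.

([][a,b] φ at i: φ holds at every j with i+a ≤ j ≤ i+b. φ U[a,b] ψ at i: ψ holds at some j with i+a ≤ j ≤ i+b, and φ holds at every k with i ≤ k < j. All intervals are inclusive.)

Check ((p1 | !p4) U[1,1] p2) at every j in [4,4]:
  j=4: holds
All positions satisfy it → formula holds.

True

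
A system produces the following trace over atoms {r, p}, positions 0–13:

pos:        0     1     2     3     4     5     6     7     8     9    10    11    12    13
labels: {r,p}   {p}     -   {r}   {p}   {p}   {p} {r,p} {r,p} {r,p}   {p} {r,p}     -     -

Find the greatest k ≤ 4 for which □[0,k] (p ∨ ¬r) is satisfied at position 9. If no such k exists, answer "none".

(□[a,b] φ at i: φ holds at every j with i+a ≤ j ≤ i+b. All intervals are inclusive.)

4

(p ∨ ¬r) must hold from j=9 onward; find where it first fails.
  j=9: holds
  j=10: holds
  j=11: holds
  j=12: holds
  j=13: holds
Holds through j=13; largest k = 4.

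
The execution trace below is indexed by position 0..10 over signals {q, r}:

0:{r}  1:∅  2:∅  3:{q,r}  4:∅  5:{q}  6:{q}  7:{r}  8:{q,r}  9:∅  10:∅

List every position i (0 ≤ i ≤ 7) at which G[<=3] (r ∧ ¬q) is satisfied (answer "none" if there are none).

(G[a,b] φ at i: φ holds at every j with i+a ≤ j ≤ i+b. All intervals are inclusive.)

Evaluate at each i in [0,7]:
  i=0: ✗ (fails at j=1)
  i=1: ✗ (fails at j=1)
  i=2: ✗ (fails at j=2)
  i=3: ✗ (fails at j=3)
  i=4: ✗ (fails at j=4)
  i=5: ✗ (fails at j=5)
  i=6: ✗ (fails at j=6)
  i=7: ✗ (fails at j=8)

none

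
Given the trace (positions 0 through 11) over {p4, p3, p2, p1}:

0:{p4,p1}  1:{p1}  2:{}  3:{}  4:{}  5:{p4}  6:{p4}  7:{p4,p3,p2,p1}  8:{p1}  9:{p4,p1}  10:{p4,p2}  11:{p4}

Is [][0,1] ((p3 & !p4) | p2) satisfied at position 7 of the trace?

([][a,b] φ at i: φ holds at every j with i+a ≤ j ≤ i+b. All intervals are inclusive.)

Does not hold

Check ((p3 & !p4) | p2) at every j in [7,8]:
  j=7: true
  j=8: false
Fails at j=8 → formula fails.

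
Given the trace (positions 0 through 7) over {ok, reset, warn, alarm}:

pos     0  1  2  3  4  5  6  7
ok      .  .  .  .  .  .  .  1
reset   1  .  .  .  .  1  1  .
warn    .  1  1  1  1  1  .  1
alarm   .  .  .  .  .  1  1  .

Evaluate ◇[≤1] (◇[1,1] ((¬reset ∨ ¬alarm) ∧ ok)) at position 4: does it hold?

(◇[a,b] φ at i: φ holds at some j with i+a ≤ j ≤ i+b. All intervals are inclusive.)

Check ◇[1,1] ((¬reset ∨ ¬alarm) ∧ ok) at each j in [4,5]:
  j=4: fails (none in [5,5])
  j=5: fails (none in [6,6])
No position in the window satisfies it → formula fails.

Does not hold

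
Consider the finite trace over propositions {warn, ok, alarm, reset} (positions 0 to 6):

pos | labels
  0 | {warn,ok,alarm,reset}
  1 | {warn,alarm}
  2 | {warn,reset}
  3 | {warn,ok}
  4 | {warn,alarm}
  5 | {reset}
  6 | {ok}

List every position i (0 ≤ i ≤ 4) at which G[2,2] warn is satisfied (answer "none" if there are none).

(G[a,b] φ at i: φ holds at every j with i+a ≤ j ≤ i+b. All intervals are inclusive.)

0, 1, 2

Evaluate at each i in [0,4]:
  i=0: ✓ (all of [2,2])
  i=1: ✓ (all of [3,3])
  i=2: ✓ (all of [4,4])
  i=3: ✗ (fails at j=5)
  i=4: ✗ (fails at j=6)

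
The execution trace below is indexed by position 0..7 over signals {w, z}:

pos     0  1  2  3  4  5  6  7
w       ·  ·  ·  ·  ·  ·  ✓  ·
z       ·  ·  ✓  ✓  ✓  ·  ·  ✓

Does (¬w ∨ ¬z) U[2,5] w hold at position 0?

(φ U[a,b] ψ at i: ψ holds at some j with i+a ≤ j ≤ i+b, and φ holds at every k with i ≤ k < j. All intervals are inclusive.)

No

Need some j in [2,5] with w, and (¬w ∨ ¬z) at every k in [0,j-1].
  j=2: w false.
  j=3: w false.
  j=4: w false.
  j=5: w false.
No j in the window works → until fails.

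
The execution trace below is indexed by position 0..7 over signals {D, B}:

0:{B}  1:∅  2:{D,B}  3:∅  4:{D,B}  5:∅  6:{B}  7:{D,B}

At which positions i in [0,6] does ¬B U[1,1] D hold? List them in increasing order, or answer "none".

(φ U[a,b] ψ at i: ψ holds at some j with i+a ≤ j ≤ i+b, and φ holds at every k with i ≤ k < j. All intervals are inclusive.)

Evaluate at each i in [0,6]:
  i=0: ✗ (no rhs in [1,1])
  i=1: ✓ (rhs at j=2; lhs holds on [1,1])
  i=2: ✗ (no rhs in [3,3])
  i=3: ✓ (rhs at j=4; lhs holds on [3,3])
  i=4: ✗ (no rhs in [5,5])
  i=5: ✗ (no rhs in [6,6])
  i=6: ✗ (lhs fails at k=6 before rhs at j=7)

1, 3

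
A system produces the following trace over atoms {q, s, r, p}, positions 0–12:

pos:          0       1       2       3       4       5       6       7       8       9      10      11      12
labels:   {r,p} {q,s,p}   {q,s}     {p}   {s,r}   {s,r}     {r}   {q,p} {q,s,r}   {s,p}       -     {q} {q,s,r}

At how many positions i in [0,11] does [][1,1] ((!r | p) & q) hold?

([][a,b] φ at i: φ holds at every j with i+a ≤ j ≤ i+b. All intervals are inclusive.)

Evaluate at each i in [0,11]:
  i=0: ✓ (all of [1,1])
  i=1: ✓ (all of [2,2])
  i=2: ✗ (fails at j=3)
  i=3: ✗ (fails at j=4)
  i=4: ✗ (fails at j=5)
  i=5: ✗ (fails at j=6)
  i=6: ✓ (all of [7,7])
  i=7: ✗ (fails at j=8)
  i=8: ✗ (fails at j=9)
  i=9: ✗ (fails at j=10)
  i=10: ✓ (all of [11,11])
  i=11: ✗ (fails at j=12)
Positions where it holds: {0, 1, 6, 10} → 4.

4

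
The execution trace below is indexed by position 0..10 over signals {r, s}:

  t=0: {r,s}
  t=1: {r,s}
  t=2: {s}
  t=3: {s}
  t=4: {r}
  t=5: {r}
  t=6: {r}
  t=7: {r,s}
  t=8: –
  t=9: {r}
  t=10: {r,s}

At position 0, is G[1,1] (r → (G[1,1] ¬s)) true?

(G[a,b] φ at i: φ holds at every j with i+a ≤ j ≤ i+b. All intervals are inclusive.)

Check (r → (G[1,1] ¬s)) at every j in [1,1]:
  j=1: antecedent true; consequent fails at 2 → ✗
Fails at j=1 → formula fails.

Does not hold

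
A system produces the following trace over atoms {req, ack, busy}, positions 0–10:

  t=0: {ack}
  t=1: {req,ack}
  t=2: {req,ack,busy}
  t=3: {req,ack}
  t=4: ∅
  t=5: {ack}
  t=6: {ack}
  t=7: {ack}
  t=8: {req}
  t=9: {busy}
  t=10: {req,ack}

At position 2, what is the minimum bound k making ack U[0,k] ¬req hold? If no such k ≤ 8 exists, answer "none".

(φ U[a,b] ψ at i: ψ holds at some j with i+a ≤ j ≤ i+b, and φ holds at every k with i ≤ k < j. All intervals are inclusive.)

Need earliest j ≥ 2 with ¬req, and ack at every k in [2,j-1].
  j=2: rhs fails.
  j=3: rhs fails.
  j=4: rhs holds; lhs holds on [2,3]. k = 2.

2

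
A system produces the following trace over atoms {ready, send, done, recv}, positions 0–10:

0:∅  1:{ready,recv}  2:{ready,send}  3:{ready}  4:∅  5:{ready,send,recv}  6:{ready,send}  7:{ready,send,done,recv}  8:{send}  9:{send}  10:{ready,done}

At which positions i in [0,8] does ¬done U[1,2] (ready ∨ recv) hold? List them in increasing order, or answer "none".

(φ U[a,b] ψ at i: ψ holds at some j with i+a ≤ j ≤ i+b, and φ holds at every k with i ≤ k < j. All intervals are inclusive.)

Evaluate at each i in [0,8]:
  i=0: ✓ (rhs at j=1; lhs holds on [0,0])
  i=1: ✓ (rhs at j=2; lhs holds on [1,1])
  i=2: ✓ (rhs at j=3; lhs holds on [2,2])
  i=3: ✓ (rhs at j=5; lhs holds on [3,4])
  i=4: ✓ (rhs at j=5; lhs holds on [4,4])
  i=5: ✓ (rhs at j=6; lhs holds on [5,5])
  i=6: ✓ (rhs at j=7; lhs holds on [6,6])
  i=7: ✗ (no rhs in [8,9])
  i=8: ✓ (rhs at j=10; lhs holds on [8,9])

0, 1, 2, 3, 4, 5, 6, 8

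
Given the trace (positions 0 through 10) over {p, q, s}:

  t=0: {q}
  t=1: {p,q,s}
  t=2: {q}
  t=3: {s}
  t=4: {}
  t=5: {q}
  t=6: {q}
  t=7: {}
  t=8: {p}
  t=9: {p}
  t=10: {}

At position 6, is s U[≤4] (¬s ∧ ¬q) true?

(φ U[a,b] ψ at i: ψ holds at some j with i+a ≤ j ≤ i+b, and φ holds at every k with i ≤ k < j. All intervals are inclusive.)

Need some j in [6,10] with (¬s ∧ ¬q), and s at every k in [6,j-1].
  j=6: (¬s ∧ ¬q) false.
  j=7: (¬s ∧ ¬q) holds, but s fails at k=6 → not this j.
  j=8: (¬s ∧ ¬q) holds, but s fails at k=6 → not this j.
  j=9: (¬s ∧ ¬q) holds, but s fails at k=6 → not this j.
  j=10: (¬s ∧ ¬q) holds, but s fails at k=6 → not this j.
No j in the window works → until fails.

False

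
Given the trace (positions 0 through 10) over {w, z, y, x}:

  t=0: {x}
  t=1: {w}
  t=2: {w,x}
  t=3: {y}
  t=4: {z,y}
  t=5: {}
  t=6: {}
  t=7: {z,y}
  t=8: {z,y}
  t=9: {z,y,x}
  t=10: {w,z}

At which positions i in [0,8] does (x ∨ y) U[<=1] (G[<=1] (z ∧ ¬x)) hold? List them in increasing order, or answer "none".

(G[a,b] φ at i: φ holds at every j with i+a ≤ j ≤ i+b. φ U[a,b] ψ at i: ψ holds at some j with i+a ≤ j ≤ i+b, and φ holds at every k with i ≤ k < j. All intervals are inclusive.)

7

Evaluate at each i in [0,8]:
  i=0: ✗ (no rhs in [0,1])
  i=1: ✗ (no rhs in [1,2])
  i=2: ✗ (no rhs in [2,3])
  i=3: ✗ (no rhs in [3,4])
  i=4: ✗ (no rhs in [4,5])
  i=5: ✗ (no rhs in [5,6])
  i=6: ✗ (lhs fails at k=6 before rhs at j=7)
  i=7: ✓ (rhs at j=7)
  i=8: ✗ (no rhs in [8,9])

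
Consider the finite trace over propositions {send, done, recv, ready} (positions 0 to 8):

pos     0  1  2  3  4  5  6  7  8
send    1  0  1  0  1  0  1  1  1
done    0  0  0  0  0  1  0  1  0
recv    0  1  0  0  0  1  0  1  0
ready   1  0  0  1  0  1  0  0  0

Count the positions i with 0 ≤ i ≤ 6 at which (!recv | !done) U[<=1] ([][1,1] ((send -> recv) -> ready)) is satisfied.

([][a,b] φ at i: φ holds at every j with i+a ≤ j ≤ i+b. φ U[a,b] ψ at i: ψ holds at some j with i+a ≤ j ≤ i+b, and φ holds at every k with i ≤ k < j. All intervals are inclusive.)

7

Evaluate at each i in [0,6]:
  i=0: ✓ (rhs at j=1; lhs holds on [0,0])
  i=1: ✓ (rhs at j=1)
  i=2: ✓ (rhs at j=2)
  i=3: ✓ (rhs at j=3)
  i=4: ✓ (rhs at j=4)
  i=5: ✓ (rhs at j=5)
  i=6: ✓ (rhs at j=7; lhs holds on [6,6])
Positions where it holds: {0, 1, 2, 3, 4, 5, 6} → 7.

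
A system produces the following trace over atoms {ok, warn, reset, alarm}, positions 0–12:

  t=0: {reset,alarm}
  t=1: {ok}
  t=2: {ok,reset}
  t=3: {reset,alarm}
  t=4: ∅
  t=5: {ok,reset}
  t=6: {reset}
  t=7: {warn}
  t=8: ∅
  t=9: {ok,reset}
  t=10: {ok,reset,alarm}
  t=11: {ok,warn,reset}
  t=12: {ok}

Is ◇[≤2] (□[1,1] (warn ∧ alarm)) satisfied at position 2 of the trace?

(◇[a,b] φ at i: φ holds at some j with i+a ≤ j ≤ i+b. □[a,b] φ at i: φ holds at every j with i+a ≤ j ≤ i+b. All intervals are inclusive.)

False

Check □[1,1] (warn ∧ alarm) at each j in [2,4]:
  j=2: fails at 3
  j=3: fails at 4
  j=4: fails at 5
No position in the window satisfies it → formula fails.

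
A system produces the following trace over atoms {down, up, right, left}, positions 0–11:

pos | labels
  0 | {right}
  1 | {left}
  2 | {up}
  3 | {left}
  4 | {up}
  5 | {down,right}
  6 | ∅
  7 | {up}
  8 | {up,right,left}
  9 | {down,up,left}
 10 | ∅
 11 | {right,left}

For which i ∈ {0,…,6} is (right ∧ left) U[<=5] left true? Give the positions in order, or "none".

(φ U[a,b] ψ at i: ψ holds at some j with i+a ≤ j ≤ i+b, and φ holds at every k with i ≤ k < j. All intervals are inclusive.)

1, 3

Evaluate at each i in [0,6]:
  i=0: ✗ (lhs fails at k=0 before rhs at j=1)
  i=1: ✓ (rhs at j=1)
  i=2: ✗ (lhs fails at k=2 before rhs at j=3)
  i=3: ✓ (rhs at j=3)
  i=4: ✗ (lhs fails at k=4 before rhs at j=8)
  i=5: ✗ (lhs fails at k=5 before rhs at j=8)
  i=6: ✗ (lhs fails at k=6 before rhs at j=8)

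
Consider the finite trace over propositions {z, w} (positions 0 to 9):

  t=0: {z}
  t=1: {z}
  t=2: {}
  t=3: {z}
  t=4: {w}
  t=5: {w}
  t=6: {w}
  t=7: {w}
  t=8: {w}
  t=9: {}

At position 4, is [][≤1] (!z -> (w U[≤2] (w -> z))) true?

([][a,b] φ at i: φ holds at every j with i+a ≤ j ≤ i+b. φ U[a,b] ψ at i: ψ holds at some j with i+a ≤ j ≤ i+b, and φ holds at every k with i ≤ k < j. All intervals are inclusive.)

False

Check (!z -> (w U[≤2] (w -> z))) at every j in [4,5]:
  j=4: antecedent true; consequent fails → ✗
  j=5: antecedent true; consequent fails → ✗
Fails at j=4 → formula fails.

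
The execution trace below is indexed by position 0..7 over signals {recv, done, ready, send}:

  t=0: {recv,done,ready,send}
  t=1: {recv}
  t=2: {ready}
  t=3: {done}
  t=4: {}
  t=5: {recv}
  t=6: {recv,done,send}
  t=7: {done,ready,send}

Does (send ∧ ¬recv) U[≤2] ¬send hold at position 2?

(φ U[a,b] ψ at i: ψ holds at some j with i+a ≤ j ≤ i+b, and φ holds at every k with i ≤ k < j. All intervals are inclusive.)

Need some j in [2,4] with ¬send, and (send ∧ ¬recv) at every k in [2,j-1].
  j=2: ¬send holds; no prefix to check → satisfied.

Holds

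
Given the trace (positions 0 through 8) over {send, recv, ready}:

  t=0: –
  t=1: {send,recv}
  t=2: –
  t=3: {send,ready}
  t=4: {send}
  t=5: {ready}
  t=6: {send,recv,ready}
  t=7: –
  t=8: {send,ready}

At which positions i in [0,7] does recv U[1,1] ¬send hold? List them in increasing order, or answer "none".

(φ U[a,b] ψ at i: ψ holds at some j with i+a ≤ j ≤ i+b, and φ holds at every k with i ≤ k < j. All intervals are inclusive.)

Evaluate at each i in [0,7]:
  i=0: ✗ (no rhs in [1,1])
  i=1: ✓ (rhs at j=2; lhs holds on [1,1])
  i=2: ✗ (no rhs in [3,3])
  i=3: ✗ (no rhs in [4,4])
  i=4: ✗ (lhs fails at k=4 before rhs at j=5)
  i=5: ✗ (no rhs in [6,6])
  i=6: ✓ (rhs at j=7; lhs holds on [6,6])
  i=7: ✗ (no rhs in [8,8])

1, 6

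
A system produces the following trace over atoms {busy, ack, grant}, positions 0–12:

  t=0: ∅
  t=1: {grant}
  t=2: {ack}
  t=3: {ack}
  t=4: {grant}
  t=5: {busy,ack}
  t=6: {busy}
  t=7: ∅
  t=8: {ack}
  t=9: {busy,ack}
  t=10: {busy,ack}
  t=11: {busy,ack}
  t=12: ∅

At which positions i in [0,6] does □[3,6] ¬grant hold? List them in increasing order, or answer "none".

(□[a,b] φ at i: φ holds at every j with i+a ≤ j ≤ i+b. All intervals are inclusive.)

Evaluate at each i in [0,6]:
  i=0: ✗ (fails at j=4)
  i=1: ✗ (fails at j=4)
  i=2: ✓ (all of [5,8])
  i=3: ✓ (all of [6,9])
  i=4: ✓ (all of [7,10])
  i=5: ✓ (all of [8,11])
  i=6: ✓ (all of [9,12])

2, 3, 4, 5, 6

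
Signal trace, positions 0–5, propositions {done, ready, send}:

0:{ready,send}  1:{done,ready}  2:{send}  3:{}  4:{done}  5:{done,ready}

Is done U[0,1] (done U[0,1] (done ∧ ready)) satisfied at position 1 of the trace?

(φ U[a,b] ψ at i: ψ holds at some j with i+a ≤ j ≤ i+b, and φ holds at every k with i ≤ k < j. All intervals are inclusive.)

Holds

Need some j in [1,2] with (done U[0,1] (done ∧ ready)), and done at every k in [1,j-1].
  j=1: (done U[0,1] (done ∧ ready)) holds; no prefix to check → satisfied.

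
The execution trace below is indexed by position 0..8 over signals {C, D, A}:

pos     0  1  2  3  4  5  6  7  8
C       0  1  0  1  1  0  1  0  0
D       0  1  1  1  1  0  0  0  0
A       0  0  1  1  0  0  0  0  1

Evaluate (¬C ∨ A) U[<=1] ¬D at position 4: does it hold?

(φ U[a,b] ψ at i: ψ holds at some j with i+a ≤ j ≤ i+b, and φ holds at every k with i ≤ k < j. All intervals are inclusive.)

Need some j in [4,5] with ¬D, and (¬C ∨ A) at every k in [4,j-1].
  j=4: ¬D false.
  j=5: ¬D holds, but (¬C ∨ A) fails at k=4 → not this j.
No j in the window works → until fails.

False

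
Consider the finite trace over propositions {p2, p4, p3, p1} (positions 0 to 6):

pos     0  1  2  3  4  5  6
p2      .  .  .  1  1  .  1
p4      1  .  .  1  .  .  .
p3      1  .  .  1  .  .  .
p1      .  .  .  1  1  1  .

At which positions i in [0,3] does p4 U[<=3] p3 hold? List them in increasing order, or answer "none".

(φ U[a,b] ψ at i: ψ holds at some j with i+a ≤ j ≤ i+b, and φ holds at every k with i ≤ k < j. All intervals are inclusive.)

0, 3

Evaluate at each i in [0,3]:
  i=0: ✓ (rhs at j=0)
  i=1: ✗ (lhs fails at k=1 before rhs at j=3)
  i=2: ✗ (lhs fails at k=2 before rhs at j=3)
  i=3: ✓ (rhs at j=3)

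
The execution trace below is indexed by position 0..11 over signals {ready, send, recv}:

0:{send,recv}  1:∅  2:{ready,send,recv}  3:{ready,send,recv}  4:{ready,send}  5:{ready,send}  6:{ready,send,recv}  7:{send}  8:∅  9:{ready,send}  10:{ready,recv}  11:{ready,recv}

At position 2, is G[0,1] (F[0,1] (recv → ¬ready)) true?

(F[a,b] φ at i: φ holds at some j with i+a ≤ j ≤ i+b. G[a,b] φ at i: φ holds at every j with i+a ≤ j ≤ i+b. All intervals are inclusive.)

Does not hold

Check F[0,1] (recv → ¬ready) at every j in [2,3]:
  j=2: fails (none in [2,3])
  j=3: holds (witness at 4)
Fails at j=2 → formula fails.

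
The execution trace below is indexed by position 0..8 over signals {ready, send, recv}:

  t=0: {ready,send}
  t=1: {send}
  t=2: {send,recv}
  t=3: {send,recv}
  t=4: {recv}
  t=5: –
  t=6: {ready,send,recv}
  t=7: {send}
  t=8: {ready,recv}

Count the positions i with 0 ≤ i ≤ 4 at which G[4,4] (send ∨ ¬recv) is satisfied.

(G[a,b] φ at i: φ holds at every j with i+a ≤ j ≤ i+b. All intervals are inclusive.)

3

Evaluate at each i in [0,4]:
  i=0: ✗ (fails at j=4)
  i=1: ✓ (all of [5,5])
  i=2: ✓ (all of [6,6])
  i=3: ✓ (all of [7,7])
  i=4: ✗ (fails at j=8)
Positions where it holds: {1, 2, 3} → 3.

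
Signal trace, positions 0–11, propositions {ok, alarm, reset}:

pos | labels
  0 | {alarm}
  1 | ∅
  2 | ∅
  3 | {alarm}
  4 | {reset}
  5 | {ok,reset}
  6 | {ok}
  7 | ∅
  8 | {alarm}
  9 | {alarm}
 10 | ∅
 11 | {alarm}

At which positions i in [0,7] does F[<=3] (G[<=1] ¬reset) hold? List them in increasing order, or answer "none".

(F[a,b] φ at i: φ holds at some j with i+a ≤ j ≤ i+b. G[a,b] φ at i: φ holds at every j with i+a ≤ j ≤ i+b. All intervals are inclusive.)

Evaluate at each i in [0,7]:
  i=0: ✓ (witness j=0)
  i=1: ✓ (witness j=1)
  i=2: ✓ (witness j=2)
  i=3: ✓ (witness j=6)
  i=4: ✓ (witness j=6)
  i=5: ✓ (witness j=6)
  i=6: ✓ (witness j=6)
  i=7: ✓ (witness j=7)

0, 1, 2, 3, 4, 5, 6, 7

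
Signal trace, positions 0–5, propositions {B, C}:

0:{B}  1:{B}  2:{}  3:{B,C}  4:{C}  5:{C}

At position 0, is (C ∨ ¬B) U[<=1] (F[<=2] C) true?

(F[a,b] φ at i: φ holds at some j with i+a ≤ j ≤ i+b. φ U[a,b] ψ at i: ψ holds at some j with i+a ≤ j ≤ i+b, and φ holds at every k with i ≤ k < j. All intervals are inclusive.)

False

Need some j in [0,1] with F[<=2] C, and (C ∨ ¬B) at every k in [0,j-1].
  j=0: F[<=2] C — fails (none in [0,2]).
  j=1: F[<=2] C holds, but (C ∨ ¬B) fails at k=0 → not this j.
No j in the window works → until fails.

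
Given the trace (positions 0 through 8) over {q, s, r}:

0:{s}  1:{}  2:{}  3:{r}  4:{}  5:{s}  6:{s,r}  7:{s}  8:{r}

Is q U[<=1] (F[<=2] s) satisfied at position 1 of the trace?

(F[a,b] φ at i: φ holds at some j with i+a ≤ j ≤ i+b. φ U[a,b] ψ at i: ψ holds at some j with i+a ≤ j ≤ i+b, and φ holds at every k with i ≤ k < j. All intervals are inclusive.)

Need some j in [1,2] with F[<=2] s, and q at every k in [1,j-1].
  j=1: F[<=2] s — fails (none in [1,3]).
  j=2: F[<=2] s — fails (none in [2,4]).
No j in the window works → until fails.

No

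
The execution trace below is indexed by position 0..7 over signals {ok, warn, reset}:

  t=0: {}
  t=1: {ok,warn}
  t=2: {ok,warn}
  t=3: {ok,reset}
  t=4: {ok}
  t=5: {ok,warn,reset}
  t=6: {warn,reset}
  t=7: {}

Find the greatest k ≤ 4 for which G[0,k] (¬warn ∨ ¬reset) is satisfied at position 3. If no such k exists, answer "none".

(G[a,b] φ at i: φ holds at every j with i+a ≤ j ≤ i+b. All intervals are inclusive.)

1

(¬warn ∨ ¬reset) must hold from j=3 onward; find where it first fails.
  j=3: holds
  j=4: holds
  j=5: fails
Holds on [3,4], so largest k = 1.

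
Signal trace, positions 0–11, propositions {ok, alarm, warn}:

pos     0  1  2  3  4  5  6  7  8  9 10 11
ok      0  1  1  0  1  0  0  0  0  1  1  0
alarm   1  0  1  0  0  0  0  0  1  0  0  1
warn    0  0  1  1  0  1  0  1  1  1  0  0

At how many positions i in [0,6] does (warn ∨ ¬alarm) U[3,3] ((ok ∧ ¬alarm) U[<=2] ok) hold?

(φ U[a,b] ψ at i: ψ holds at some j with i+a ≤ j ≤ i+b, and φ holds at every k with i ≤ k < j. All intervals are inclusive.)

Evaluate at each i in [0,6]:
  i=0: ✗ (no rhs in [3,3])
  i=1: ✓ (rhs at j=4; lhs holds on [1,3])
  i=2: ✗ (no rhs in [5,5])
  i=3: ✗ (no rhs in [6,6])
  i=4: ✗ (no rhs in [7,7])
  i=5: ✗ (no rhs in [8,8])
  i=6: ✓ (rhs at j=9; lhs holds on [6,8])
Positions where it holds: {1, 6} → 2.

2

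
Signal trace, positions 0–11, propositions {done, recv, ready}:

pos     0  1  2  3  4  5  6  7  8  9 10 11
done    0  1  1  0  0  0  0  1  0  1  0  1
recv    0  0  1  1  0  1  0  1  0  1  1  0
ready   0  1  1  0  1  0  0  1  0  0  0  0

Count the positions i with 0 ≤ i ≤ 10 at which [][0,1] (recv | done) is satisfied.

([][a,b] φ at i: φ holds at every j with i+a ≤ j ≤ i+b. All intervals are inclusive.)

4

Evaluate at each i in [0,10]:
  i=0: ✗ (fails at j=0)
  i=1: ✓ (all of [1,2])
  i=2: ✓ (all of [2,3])
  i=3: ✗ (fails at j=4)
  i=4: ✗ (fails at j=4)
  i=5: ✗ (fails at j=6)
  i=6: ✗ (fails at j=6)
  i=7: ✗ (fails at j=8)
  i=8: ✗ (fails at j=8)
  i=9: ✓ (all of [9,10])
  i=10: ✓ (all of [10,11])
Positions where it holds: {1, 2, 9, 10} → 4.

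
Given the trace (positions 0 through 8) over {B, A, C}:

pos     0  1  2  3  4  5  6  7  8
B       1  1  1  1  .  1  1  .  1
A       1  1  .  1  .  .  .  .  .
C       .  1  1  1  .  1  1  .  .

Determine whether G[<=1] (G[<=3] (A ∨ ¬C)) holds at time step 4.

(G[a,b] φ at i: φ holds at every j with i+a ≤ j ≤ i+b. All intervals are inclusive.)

Does not hold

Check G[<=3] (A ∨ ¬C) at every j in [4,5]:
  j=4: fails at 5
  j=5: fails at 5
Fails at j=4 → formula fails.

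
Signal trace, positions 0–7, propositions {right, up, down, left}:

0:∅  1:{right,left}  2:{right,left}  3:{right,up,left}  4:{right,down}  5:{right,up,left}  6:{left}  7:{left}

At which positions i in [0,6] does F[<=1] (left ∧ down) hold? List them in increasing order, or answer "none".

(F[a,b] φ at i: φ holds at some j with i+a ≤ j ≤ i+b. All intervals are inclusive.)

Evaluate at each i in [0,6]:
  i=0: ✗ (none in [0,1])
  i=1: ✗ (none in [1,2])
  i=2: ✗ (none in [2,3])
  i=3: ✗ (none in [3,4])
  i=4: ✗ (none in [4,5])
  i=5: ✗ (none in [5,6])
  i=6: ✗ (none in [6,7])

none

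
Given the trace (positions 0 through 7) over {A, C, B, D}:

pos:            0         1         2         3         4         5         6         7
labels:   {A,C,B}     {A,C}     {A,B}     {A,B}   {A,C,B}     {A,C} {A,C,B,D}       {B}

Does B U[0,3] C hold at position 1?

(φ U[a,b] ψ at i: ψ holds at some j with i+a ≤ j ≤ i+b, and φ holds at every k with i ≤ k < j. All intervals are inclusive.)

Need some j in [1,4] with C, and B at every k in [1,j-1].
  j=1: C holds; no prefix to check → satisfied.

True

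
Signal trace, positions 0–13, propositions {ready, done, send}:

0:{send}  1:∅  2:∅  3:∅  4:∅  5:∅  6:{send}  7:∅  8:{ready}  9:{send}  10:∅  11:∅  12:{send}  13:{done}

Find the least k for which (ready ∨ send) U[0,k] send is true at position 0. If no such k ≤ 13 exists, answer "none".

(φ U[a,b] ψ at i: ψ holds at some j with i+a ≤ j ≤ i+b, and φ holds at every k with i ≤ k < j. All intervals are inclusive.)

Need earliest j ≥ 0 with send, and (ready ∨ send) at every k in [0,j-1].
  j=0: rhs holds (empty prefix). k = 0.

0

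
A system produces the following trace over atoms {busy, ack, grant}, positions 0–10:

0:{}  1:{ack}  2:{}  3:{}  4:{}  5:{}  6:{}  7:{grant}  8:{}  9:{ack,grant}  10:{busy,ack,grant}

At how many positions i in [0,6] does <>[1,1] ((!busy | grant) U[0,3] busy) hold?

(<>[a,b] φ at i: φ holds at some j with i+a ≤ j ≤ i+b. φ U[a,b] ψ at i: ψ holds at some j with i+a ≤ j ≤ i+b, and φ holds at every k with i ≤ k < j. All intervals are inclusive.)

Evaluate at each i in [0,6]:
  i=0: ✗ (none in [1,1])
  i=1: ✗ (none in [2,2])
  i=2: ✗ (none in [3,3])
  i=3: ✗ (none in [4,4])
  i=4: ✗ (none in [5,5])
  i=5: ✗ (none in [6,6])
  i=6: ✓ (witness j=7)
Positions where it holds: {6} → 1.

1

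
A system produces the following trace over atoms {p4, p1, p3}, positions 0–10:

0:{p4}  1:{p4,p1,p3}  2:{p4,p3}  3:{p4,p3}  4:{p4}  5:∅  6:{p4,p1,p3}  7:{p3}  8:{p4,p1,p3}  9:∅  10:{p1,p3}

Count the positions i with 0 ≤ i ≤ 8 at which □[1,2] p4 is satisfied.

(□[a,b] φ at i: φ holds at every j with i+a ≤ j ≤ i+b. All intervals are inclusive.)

Evaluate at each i in [0,8]:
  i=0: ✓ (all of [1,2])
  i=1: ✓ (all of [2,3])
  i=2: ✓ (all of [3,4])
  i=3: ✗ (fails at j=5)
  i=4: ✗ (fails at j=5)
  i=5: ✗ (fails at j=7)
  i=6: ✗ (fails at j=7)
  i=7: ✗ (fails at j=9)
  i=8: ✗ (fails at j=9)
Positions where it holds: {0, 1, 2} → 3.

3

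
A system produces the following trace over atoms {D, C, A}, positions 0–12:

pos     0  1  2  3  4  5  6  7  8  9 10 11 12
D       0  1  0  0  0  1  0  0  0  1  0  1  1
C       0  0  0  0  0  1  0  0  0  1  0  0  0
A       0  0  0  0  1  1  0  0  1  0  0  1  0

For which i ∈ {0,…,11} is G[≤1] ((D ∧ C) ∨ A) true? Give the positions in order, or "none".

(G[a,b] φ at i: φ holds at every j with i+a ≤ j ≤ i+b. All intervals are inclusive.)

Evaluate at each i in [0,11]:
  i=0: ✗ (fails at j=0)
  i=1: ✗ (fails at j=1)
  i=2: ✗ (fails at j=2)
  i=3: ✗ (fails at j=3)
  i=4: ✓ (all of [4,5])
  i=5: ✗ (fails at j=6)
  i=6: ✗ (fails at j=6)
  i=7: ✗ (fails at j=7)
  i=8: ✓ (all of [8,9])
  i=9: ✗ (fails at j=10)
  i=10: ✗ (fails at j=10)
  i=11: ✗ (fails at j=12)

4, 8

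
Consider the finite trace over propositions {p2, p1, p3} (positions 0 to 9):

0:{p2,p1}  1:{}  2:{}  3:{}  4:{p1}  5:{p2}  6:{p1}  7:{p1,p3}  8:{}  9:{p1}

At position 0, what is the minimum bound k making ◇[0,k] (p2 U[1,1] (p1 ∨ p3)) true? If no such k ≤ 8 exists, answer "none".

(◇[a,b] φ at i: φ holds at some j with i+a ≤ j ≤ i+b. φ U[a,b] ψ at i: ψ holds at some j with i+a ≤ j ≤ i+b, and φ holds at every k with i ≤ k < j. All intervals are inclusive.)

Scan j = 0,1,… for (p2 U[1,1] (p1 ∨ p3)):
  j=0: fails
  j=1: fails
  j=2: fails
  j=3: fails
  j=4: fails
  j=5: holds
First hit at j=5, so smallest k = 5-0 = 5.

5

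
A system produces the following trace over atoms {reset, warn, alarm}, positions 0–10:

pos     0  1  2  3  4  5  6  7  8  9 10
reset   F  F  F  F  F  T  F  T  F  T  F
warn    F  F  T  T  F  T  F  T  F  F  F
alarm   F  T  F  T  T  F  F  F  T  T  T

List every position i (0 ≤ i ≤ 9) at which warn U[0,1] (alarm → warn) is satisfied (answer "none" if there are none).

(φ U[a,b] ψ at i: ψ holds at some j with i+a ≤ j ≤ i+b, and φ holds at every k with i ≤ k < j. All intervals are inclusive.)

Evaluate at each i in [0,9]:
  i=0: ✓ (rhs at j=0)
  i=1: ✗ (lhs fails at k=1 before rhs at j=2)
  i=2: ✓ (rhs at j=2)
  i=3: ✓ (rhs at j=3)
  i=4: ✗ (lhs fails at k=4 before rhs at j=5)
  i=5: ✓ (rhs at j=5)
  i=6: ✓ (rhs at j=6)
  i=7: ✓ (rhs at j=7)
  i=8: ✗ (no rhs in [8,9])
  i=9: ✗ (no rhs in [9,10])

0, 2, 3, 5, 6, 7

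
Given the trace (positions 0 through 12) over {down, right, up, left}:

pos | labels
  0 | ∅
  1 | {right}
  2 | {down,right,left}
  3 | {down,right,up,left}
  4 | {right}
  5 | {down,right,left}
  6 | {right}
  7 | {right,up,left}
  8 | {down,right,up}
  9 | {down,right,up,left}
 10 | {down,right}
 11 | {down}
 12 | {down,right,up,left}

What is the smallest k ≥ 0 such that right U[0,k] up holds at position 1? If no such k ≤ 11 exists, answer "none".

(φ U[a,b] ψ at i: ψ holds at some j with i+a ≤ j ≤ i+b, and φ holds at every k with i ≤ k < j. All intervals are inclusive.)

2

Need earliest j ≥ 1 with up, and right at every k in [1,j-1].
  j=1: rhs fails.
  j=2: rhs fails.
  j=3: rhs holds; lhs holds on [1,2]. k = 2.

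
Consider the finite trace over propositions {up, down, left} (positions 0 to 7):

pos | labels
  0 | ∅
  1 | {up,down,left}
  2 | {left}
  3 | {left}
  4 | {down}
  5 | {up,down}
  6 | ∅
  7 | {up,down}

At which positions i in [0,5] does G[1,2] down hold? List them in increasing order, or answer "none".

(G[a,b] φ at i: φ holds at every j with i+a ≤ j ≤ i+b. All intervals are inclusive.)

3

Evaluate at each i in [0,5]:
  i=0: ✗ (fails at j=2)
  i=1: ✗ (fails at j=2)
  i=2: ✗ (fails at j=3)
  i=3: ✓ (all of [4,5])
  i=4: ✗ (fails at j=6)
  i=5: ✗ (fails at j=6)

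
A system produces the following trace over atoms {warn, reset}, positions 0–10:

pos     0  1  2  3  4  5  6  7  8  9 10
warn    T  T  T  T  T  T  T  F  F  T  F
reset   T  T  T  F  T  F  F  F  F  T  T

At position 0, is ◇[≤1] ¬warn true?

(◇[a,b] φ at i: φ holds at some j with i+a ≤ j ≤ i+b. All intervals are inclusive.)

Check ¬warn at each j in [0,1]:
  j=0: false
  j=1: false
No position in the window satisfies it → formula fails.

No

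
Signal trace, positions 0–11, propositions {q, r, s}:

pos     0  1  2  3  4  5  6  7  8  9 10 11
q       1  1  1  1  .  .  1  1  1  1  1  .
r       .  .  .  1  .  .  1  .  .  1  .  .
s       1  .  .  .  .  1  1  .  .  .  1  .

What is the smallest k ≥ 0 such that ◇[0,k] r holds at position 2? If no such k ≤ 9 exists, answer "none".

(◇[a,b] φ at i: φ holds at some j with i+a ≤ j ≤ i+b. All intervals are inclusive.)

1

Scan j = 2,3,… for r:
  j=2: fails
  j=3: holds
First hit at j=3, so smallest k = 3-2 = 1.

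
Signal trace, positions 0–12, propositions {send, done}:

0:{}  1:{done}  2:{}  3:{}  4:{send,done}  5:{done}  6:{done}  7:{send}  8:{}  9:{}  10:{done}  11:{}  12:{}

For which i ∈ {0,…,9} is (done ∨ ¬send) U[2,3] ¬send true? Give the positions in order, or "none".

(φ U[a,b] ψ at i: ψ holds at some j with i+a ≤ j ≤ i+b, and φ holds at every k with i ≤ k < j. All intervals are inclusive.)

Evaluate at each i in [0,9]:
  i=0: ✓ (rhs at j=2; lhs holds on [0,1])
  i=1: ✓ (rhs at j=3; lhs holds on [1,2])
  i=2: ✓ (rhs at j=5; lhs holds on [2,4])
  i=3: ✓ (rhs at j=5; lhs holds on [3,4])
  i=4: ✓ (rhs at j=6; lhs holds on [4,5])
  i=5: ✗ (lhs fails at k=7 before rhs at j=8)
  i=6: ✗ (lhs fails at k=7 before rhs at j=8)
  i=7: ✗ (lhs fails at k=7 before rhs at j=9)
  i=8: ✓ (rhs at j=10; lhs holds on [8,9])
  i=9: ✓ (rhs at j=11; lhs holds on [9,10])

0, 1, 2, 3, 4, 8, 9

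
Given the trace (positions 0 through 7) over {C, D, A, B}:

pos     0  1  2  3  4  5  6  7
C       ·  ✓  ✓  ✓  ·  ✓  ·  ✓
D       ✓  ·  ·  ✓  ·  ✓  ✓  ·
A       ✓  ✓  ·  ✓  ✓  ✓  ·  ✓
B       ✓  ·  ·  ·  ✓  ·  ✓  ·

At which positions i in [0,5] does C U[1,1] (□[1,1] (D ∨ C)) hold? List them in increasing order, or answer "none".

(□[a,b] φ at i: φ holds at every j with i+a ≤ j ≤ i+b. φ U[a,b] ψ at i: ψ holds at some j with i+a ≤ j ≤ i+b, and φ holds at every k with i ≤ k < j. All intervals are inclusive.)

Evaluate at each i in [0,5]:
  i=0: ✗ (lhs fails at k=0 before rhs at j=1)
  i=1: ✓ (rhs at j=2; lhs holds on [1,1])
  i=2: ✗ (no rhs in [3,3])
  i=3: ✓ (rhs at j=4; lhs holds on [3,3])
  i=4: ✗ (lhs fails at k=4 before rhs at j=5)
  i=5: ✓ (rhs at j=6; lhs holds on [5,5])

1, 3, 5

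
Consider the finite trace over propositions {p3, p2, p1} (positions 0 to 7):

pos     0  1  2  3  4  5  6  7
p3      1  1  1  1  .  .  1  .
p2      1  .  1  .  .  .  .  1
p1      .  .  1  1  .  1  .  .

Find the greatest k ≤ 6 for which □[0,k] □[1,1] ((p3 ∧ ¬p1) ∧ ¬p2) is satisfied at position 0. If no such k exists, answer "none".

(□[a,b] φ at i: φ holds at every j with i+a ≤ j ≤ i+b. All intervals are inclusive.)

0

□[1,1] ((p3 ∧ ¬p1) ∧ ¬p2) must hold from j=0 onward; find where it first fails.
  j=0: holds
  j=1: fails
Holds on [0,0], so largest k = 0.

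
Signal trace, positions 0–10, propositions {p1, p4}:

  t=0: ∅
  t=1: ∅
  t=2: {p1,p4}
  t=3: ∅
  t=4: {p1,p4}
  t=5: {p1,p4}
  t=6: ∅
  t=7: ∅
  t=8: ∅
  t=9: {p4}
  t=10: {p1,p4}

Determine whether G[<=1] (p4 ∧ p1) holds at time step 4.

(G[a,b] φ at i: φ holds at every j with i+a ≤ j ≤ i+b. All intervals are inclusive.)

Check (p4 ∧ p1) at every j in [4,5]:
  j=4: true
  j=5: true
All positions satisfy it → formula holds.

Holds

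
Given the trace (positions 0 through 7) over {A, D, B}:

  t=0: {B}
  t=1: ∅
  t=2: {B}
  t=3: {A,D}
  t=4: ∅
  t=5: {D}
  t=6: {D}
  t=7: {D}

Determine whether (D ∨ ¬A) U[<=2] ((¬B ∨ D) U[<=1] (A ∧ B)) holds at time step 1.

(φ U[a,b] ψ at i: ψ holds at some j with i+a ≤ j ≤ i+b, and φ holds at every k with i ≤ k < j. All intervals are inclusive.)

Need some j in [1,3] with ((¬B ∨ D) U[<=1] (A ∧ B)), and (D ∨ ¬A) at every k in [1,j-1].
  j=1: ((¬B ∨ D) U[<=1] (A ∧ B)) — fails.
  j=2: ((¬B ∨ D) U[<=1] (A ∧ B)) — fails.
  j=3: ((¬B ∨ D) U[<=1] (A ∧ B)) — fails.
No j in the window works → until fails.

No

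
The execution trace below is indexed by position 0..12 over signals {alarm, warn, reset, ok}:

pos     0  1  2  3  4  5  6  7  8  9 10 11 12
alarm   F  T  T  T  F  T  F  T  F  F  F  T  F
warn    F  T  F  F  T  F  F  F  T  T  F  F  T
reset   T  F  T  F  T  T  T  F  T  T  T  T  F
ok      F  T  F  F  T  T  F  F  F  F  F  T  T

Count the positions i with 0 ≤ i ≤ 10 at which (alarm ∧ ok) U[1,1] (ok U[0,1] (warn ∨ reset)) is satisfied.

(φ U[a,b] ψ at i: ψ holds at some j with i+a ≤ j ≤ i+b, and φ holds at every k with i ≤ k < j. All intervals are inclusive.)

2

Evaluate at each i in [0,10]:
  i=0: ✗ (lhs fails at k=0 before rhs at j=1)
  i=1: ✓ (rhs at j=2; lhs holds on [1,1])
  i=2: ✗ (no rhs in [3,3])
  i=3: ✗ (lhs fails at k=3 before rhs at j=4)
  i=4: ✗ (lhs fails at k=4 before rhs at j=5)
  i=5: ✓ (rhs at j=6; lhs holds on [5,5])
  i=6: ✗ (no rhs in [7,7])
  i=7: ✗ (lhs fails at k=7 before rhs at j=8)
  i=8: ✗ (lhs fails at k=8 before rhs at j=9)
  i=9: ✗ (lhs fails at k=9 before rhs at j=10)
  i=10: ✗ (lhs fails at k=10 before rhs at j=11)
Positions where it holds: {1, 5} → 2.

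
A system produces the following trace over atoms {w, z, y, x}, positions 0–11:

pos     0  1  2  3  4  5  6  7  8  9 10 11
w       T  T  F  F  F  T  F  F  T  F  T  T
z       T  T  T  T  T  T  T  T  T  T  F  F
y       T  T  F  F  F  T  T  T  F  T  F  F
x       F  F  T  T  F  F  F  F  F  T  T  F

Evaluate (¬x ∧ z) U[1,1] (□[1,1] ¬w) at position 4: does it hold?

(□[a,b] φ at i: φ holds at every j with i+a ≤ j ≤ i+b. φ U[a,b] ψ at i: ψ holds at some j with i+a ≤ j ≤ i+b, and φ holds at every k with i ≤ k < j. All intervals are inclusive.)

Need some j in [5,5] with □[1,1] ¬w, and (¬x ∧ z) at every k in [4,j-1].
  j=5: □[1,1] ¬w holds; (¬x ∧ z) holds at every k in [4,4] → satisfied.

Holds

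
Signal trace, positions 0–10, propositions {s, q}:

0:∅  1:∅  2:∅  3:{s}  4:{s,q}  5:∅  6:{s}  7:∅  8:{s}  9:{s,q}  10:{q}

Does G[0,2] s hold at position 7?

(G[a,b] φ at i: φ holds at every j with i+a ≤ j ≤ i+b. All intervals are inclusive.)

Does not hold

Check s at every j in [7,9]:
  j=7: false
  j=8: true
  j=9: true
Fails at j=7 → formula fails.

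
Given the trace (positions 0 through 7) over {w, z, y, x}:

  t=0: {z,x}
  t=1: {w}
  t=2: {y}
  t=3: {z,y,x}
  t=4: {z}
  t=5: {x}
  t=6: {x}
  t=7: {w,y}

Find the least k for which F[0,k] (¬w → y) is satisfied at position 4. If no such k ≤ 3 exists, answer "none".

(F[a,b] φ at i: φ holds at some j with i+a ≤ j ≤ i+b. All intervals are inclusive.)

Scan j = 4,5,… for (¬w → y):
  j=4: fails
  j=5: fails
  j=6: fails
  j=7: holds
First hit at j=7, so smallest k = 7-4 = 3.

3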